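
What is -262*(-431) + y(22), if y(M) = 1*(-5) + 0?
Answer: 112917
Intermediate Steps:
y(M) = -5 (y(M) = -5 + 0 = -5)
-262*(-431) + y(22) = -262*(-431) - 5 = 112922 - 5 = 112917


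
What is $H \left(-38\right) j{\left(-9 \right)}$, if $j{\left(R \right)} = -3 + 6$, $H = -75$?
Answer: $8550$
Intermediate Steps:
$j{\left(R \right)} = 3$
$H \left(-38\right) j{\left(-9 \right)} = \left(-75\right) \left(-38\right) 3 = 2850 \cdot 3 = 8550$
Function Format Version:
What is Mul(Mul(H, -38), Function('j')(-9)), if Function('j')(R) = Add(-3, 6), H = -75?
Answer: 8550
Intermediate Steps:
Function('j')(R) = 3
Mul(Mul(H, -38), Function('j')(-9)) = Mul(Mul(-75, -38), 3) = Mul(2850, 3) = 8550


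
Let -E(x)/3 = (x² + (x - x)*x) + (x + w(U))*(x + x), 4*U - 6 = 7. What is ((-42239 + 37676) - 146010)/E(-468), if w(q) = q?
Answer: 50191/654030 ≈ 0.076741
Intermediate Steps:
U = 13/4 (U = 3/2 + (¼)*7 = 3/2 + 7/4 = 13/4 ≈ 3.2500)
E(x) = -3*x² - 6*x*(13/4 + x) (E(x) = -3*((x² + (x - x)*x) + (x + 13/4)*(x + x)) = -3*((x² + 0*x) + (13/4 + x)*(2*x)) = -3*((x² + 0) + 2*x*(13/4 + x)) = -3*(x² + 2*x*(13/4 + x)) = -3*x² - 6*x*(13/4 + x))
((-42239 + 37676) - 146010)/E(-468) = ((-42239 + 37676) - 146010)/((-3/2*(-468)*(13 + 6*(-468)))) = (-4563 - 146010)/((-3/2*(-468)*(13 - 2808))) = -150573/((-3/2*(-468)*(-2795))) = -150573/(-1962090) = -150573*(-1/1962090) = 50191/654030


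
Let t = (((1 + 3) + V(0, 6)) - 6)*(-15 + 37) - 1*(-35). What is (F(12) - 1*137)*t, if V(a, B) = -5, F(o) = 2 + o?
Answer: 14637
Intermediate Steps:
t = -119 (t = (((1 + 3) - 5) - 6)*(-15 + 37) - 1*(-35) = ((4 - 5) - 6)*22 + 35 = (-1 - 6)*22 + 35 = -7*22 + 35 = -154 + 35 = -119)
(F(12) - 1*137)*t = ((2 + 12) - 1*137)*(-119) = (14 - 137)*(-119) = -123*(-119) = 14637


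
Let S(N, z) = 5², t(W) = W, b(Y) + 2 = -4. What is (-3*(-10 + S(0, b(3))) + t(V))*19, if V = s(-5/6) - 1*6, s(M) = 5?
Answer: -874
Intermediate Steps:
b(Y) = -6 (b(Y) = -2 - 4 = -6)
V = -1 (V = 5 - 1*6 = 5 - 6 = -1)
S(N, z) = 25
(-3*(-10 + S(0, b(3))) + t(V))*19 = (-3*(-10 + 25) - 1)*19 = (-3*15 - 1)*19 = (-45 - 1)*19 = -46*19 = -874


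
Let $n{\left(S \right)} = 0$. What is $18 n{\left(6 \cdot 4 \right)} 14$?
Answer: $0$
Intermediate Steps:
$18 n{\left(6 \cdot 4 \right)} 14 = 18 \cdot 0 \cdot 14 = 0 \cdot 14 = 0$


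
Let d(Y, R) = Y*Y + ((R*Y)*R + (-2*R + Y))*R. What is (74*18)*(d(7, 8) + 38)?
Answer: 4793868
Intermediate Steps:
d(Y, R) = Y² + R*(Y - 2*R + Y*R²) (d(Y, R) = Y² + (Y*R² + (Y - 2*R))*R = Y² + (Y - 2*R + Y*R²)*R = Y² + R*(Y - 2*R + Y*R²))
(74*18)*(d(7, 8) + 38) = (74*18)*((7² - 2*8² + 8*7 + 7*8³) + 38) = 1332*((49 - 2*64 + 56 + 7*512) + 38) = 1332*((49 - 128 + 56 + 3584) + 38) = 1332*(3561 + 38) = 1332*3599 = 4793868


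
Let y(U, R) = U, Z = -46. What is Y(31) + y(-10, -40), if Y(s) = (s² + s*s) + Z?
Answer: 1866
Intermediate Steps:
Y(s) = -46 + 2*s² (Y(s) = (s² + s*s) - 46 = (s² + s²) - 46 = 2*s² - 46 = -46 + 2*s²)
Y(31) + y(-10, -40) = (-46 + 2*31²) - 10 = (-46 + 2*961) - 10 = (-46 + 1922) - 10 = 1876 - 10 = 1866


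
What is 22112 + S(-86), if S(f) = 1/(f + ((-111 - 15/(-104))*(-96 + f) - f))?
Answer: 1784504740/80703 ≈ 22112.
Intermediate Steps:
S(f) = 1/(138348/13 - 11529*f/104) (S(f) = 1/(f + ((-111 - 15*(-1/104))*(-96 + f) - f)) = 1/(f + ((-111 + 15/104)*(-96 + f) - f)) = 1/(f + (-11529*(-96 + f)/104 - f)) = 1/(f + ((138348/13 - 11529*f/104) - f)) = 1/(f + (138348/13 - 11633*f/104)) = 1/(138348/13 - 11529*f/104))
22112 + S(-86) = 22112 - 104/(-1106784 + 11529*(-86)) = 22112 - 104/(-1106784 - 991494) = 22112 - 104/(-2098278) = 22112 - 104*(-1/2098278) = 22112 + 4/80703 = 1784504740/80703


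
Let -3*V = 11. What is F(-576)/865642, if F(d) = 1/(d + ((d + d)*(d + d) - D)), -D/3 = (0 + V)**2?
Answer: 3/3444999795610 ≈ 8.7083e-13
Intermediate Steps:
V = -11/3 (V = -1/3*11 = -11/3 ≈ -3.6667)
D = -121/3 (D = -3*(0 - 11/3)**2 = -3*(-11/3)**2 = -3*121/9 = -121/3 ≈ -40.333)
F(d) = 1/(121/3 + d + 4*d**2) (F(d) = 1/(d + ((d + d)*(d + d) - 1*(-121/3))) = 1/(d + ((2*d)*(2*d) + 121/3)) = 1/(d + (4*d**2 + 121/3)) = 1/(d + (121/3 + 4*d**2)) = 1/(121/3 + d + 4*d**2))
F(-576)/865642 = (3/(121 + 3*(-576) + 12*(-576)**2))/865642 = (3/(121 - 1728 + 12*331776))*(1/865642) = (3/(121 - 1728 + 3981312))*(1/865642) = (3/3979705)*(1/865642) = 3/3444999795610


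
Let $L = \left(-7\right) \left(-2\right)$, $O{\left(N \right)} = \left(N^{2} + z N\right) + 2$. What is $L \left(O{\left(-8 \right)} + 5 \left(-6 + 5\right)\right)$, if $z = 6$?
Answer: $182$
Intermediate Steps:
$O{\left(N \right)} = 2 + N^{2} + 6 N$ ($O{\left(N \right)} = \left(N^{2} + 6 N\right) + 2 = 2 + N^{2} + 6 N$)
$L = 14$
$L \left(O{\left(-8 \right)} + 5 \left(-6 + 5\right)\right) = 14 \left(\left(2 + \left(-8\right)^{2} + 6 \left(-8\right)\right) + 5 \left(-6 + 5\right)\right) = 14 \left(\left(2 + 64 - 48\right) + 5 \left(-1\right)\right) = 14 \left(18 - 5\right) = 14 \cdot 13 = 182$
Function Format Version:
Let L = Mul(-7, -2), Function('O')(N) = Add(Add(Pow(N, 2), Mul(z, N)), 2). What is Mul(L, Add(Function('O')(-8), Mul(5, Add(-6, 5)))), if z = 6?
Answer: 182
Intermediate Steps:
Function('O')(N) = Add(2, Pow(N, 2), Mul(6, N)) (Function('O')(N) = Add(Add(Pow(N, 2), Mul(6, N)), 2) = Add(2, Pow(N, 2), Mul(6, N)))
L = 14
Mul(L, Add(Function('O')(-8), Mul(5, Add(-6, 5)))) = Mul(14, Add(Add(2, Pow(-8, 2), Mul(6, -8)), Mul(5, Add(-6, 5)))) = Mul(14, Add(Add(2, 64, -48), Mul(5, -1))) = Mul(14, Add(18, -5)) = Mul(14, 13) = 182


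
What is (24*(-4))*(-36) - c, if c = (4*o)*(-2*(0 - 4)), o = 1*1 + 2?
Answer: 3360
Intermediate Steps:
o = 3 (o = 1 + 2 = 3)
c = 96 (c = (4*3)*(-2*(0 - 4)) = 12*(-2*(-4)) = 12*8 = 96)
(24*(-4))*(-36) - c = (24*(-4))*(-36) - 1*96 = -96*(-36) - 96 = 3456 - 96 = 3360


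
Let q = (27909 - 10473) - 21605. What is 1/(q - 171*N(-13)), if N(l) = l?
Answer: -1/1946 ≈ -0.00051387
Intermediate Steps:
q = -4169 (q = 17436 - 21605 = -4169)
1/(q - 171*N(-13)) = 1/(-4169 - 171*(-13)) = 1/(-4169 + 2223) = 1/(-1946) = -1/1946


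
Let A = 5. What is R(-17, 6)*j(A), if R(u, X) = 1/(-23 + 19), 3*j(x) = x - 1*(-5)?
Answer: -⅚ ≈ -0.83333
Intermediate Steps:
j(x) = 5/3 + x/3 (j(x) = (x - 1*(-5))/3 = (x + 5)/3 = (5 + x)/3 = 5/3 + x/3)
R(u, X) = -¼ (R(u, X) = 1/(-4) = -¼)
R(-17, 6)*j(A) = -(5/3 + (⅓)*5)/4 = -(5/3 + 5/3)/4 = -¼*10/3 = -⅚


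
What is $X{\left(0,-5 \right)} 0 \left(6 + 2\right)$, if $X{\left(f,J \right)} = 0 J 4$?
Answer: $0$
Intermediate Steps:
$X{\left(f,J \right)} = 0$ ($X{\left(f,J \right)} = 0 \cdot 4 = 0$)
$X{\left(0,-5 \right)} 0 \left(6 + 2\right) = 0 \cdot 0 \left(6 + 2\right) = 0 \cdot 0 \cdot 8 = 0 \cdot 0 = 0$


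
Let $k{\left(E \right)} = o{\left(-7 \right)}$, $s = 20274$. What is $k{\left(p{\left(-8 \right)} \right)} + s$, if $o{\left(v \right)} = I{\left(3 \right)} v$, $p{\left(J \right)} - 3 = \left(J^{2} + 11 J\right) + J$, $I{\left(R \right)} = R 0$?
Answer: $20274$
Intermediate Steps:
$I{\left(R \right)} = 0$
$p{\left(J \right)} = 3 + J^{2} + 12 J$ ($p{\left(J \right)} = 3 + \left(\left(J^{2} + 11 J\right) + J\right) = 3 + \left(J^{2} + 12 J\right) = 3 + J^{2} + 12 J$)
$o{\left(v \right)} = 0$ ($o{\left(v \right)} = 0 v = 0$)
$k{\left(E \right)} = 0$
$k{\left(p{\left(-8 \right)} \right)} + s = 0 + 20274 = 20274$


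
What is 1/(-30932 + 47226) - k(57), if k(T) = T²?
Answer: -52939205/16294 ≈ -3249.0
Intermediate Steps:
1/(-30932 + 47226) - k(57) = 1/(-30932 + 47226) - 1*57² = 1/16294 - 1*3249 = 1/16294 - 3249 = -52939205/16294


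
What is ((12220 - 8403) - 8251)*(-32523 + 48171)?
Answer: -69383232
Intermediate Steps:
((12220 - 8403) - 8251)*(-32523 + 48171) = (3817 - 8251)*15648 = -4434*15648 = -69383232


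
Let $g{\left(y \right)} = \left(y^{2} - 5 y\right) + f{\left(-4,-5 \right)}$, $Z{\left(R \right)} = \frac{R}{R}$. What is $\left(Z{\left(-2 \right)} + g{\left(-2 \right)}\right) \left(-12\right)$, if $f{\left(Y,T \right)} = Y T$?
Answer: $-420$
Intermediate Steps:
$f{\left(Y,T \right)} = T Y$
$Z{\left(R \right)} = 1$
$g{\left(y \right)} = 20 + y^{2} - 5 y$ ($g{\left(y \right)} = \left(y^{2} - 5 y\right) - -20 = \left(y^{2} - 5 y\right) + 20 = 20 + y^{2} - 5 y$)
$\left(Z{\left(-2 \right)} + g{\left(-2 \right)}\right) \left(-12\right) = \left(1 + \left(20 + \left(-2\right)^{2} - -10\right)\right) \left(-12\right) = \left(1 + \left(20 + 4 + 10\right)\right) \left(-12\right) = \left(1 + 34\right) \left(-12\right) = 35 \left(-12\right) = -420$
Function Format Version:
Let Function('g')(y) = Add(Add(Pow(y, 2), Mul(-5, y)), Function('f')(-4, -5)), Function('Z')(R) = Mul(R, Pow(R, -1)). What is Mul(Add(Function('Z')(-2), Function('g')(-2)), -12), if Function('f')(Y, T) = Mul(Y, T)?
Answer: -420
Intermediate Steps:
Function('f')(Y, T) = Mul(T, Y)
Function('Z')(R) = 1
Function('g')(y) = Add(20, Pow(y, 2), Mul(-5, y)) (Function('g')(y) = Add(Add(Pow(y, 2), Mul(-5, y)), Mul(-5, -4)) = Add(Add(Pow(y, 2), Mul(-5, y)), 20) = Add(20, Pow(y, 2), Mul(-5, y)))
Mul(Add(Function('Z')(-2), Function('g')(-2)), -12) = Mul(Add(1, Add(20, Pow(-2, 2), Mul(-5, -2))), -12) = Mul(Add(1, Add(20, 4, 10)), -12) = Mul(Add(1, 34), -12) = Mul(35, -12) = -420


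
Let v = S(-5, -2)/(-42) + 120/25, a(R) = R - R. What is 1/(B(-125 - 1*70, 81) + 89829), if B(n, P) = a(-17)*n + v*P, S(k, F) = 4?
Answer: 35/3157353 ≈ 1.1085e-5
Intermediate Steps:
a(R) = 0
v = 494/105 (v = 4/(-42) + 120/25 = 4*(-1/42) + 120*(1/25) = -2/21 + 24/5 = 494/105 ≈ 4.7048)
B(n, P) = 494*P/105 (B(n, P) = 0*n + 494*P/105 = 0 + 494*P/105 = 494*P/105)
1/(B(-125 - 1*70, 81) + 89829) = 1/((494/105)*81 + 89829) = 1/(13338/35 + 89829) = 1/(3157353/35) = 35/3157353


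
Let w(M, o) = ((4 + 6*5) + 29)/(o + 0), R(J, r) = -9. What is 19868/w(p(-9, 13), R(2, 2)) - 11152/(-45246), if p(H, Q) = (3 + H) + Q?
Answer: -449434732/158361 ≈ -2838.0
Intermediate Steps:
p(H, Q) = 3 + H + Q
w(M, o) = 63/o (w(M, o) = ((4 + 30) + 29)/o = (34 + 29)/o = 63/o)
19868/w(p(-9, 13), R(2, 2)) - 11152/(-45246) = 19868/((63/(-9))) - 11152/(-45246) = 19868/((63*(-⅑))) - 11152*(-1/45246) = 19868/(-7) + 5576/22623 = 19868*(-⅐) + 5576/22623 = -19868/7 + 5576/22623 = -449434732/158361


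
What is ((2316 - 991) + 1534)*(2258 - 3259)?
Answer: -2861859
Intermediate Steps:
((2316 - 991) + 1534)*(2258 - 3259) = (1325 + 1534)*(-1001) = 2859*(-1001) = -2861859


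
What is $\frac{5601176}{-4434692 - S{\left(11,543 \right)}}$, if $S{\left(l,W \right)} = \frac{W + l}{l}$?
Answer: $- \frac{30806468}{24391083} \approx -1.263$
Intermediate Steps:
$S{\left(l,W \right)} = \frac{W + l}{l}$
$\frac{5601176}{-4434692 - S{\left(11,543 \right)}} = \frac{5601176}{-4434692 - \frac{543 + 11}{11}} = \frac{5601176}{-4434692 - \frac{1}{11} \cdot 554} = \frac{5601176}{-4434692 - \frac{554}{11}} = \frac{5601176}{- \frac{48782166}{11}} = 5601176 \left(- \frac{11}{48782166}\right) = - \frac{30806468}{24391083}$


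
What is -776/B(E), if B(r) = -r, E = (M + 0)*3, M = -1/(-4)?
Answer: 3104/3 ≈ 1034.7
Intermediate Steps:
M = ¼ (M = -1*(-¼) = ¼ ≈ 0.25000)
E = ¾ (E = (¼ + 0)*3 = (¼)*3 = ¾ ≈ 0.75000)
-776/B(E) = -776/((-1*¾)) = -776/(-¾) = -776*(-4/3) = 3104/3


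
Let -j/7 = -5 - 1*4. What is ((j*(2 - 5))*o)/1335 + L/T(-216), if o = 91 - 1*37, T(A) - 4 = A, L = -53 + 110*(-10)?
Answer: -208139/94340 ≈ -2.2063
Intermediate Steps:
L = -1153 (L = -53 - 1100 = -1153)
j = 63 (j = -7*(-5 - 1*4) = -7*(-5 - 4) = -7*(-9) = 63)
T(A) = 4 + A
o = 54 (o = 91 - 37 = 54)
((j*(2 - 5))*o)/1335 + L/T(-216) = ((63*(2 - 5))*54)/1335 - 1153/(4 - 216) = ((63*(-3))*54)*(1/1335) - 1153/(-212) = -189*54*(1/1335) - 1153*(-1/212) = -10206*1/1335 + 1153/212 = -3402/445 + 1153/212 = -208139/94340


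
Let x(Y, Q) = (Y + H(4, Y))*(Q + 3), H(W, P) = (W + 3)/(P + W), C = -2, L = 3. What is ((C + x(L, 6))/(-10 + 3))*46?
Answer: -1564/7 ≈ -223.43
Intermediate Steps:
H(W, P) = (3 + W)/(P + W)
x(Y, Q) = (3 + Q)*(Y + 7/(4 + Y)) (x(Y, Q) = (Y + (3 + 4)/(Y + 4))*(Q + 3) = (Y + 7/(4 + Y))*(3 + Q) = (3 + Q)*(Y + 7/(4 + Y)))
((C + x(L, 6))/(-10 + 3))*46 = ((-2 + (21 + 7*6 + 3*(3 + 6)*(4 + 3))/(4 + 3))/(-10 + 3))*46 = ((-2 + (21 + 42 + 3*9*7)/7)/(-7))*46 = ((-2 + (21 + 42 + 189)/7)*(-⅐))*46 = ((-2 + (⅐)*252)*(-⅐))*46 = ((-2 + 36)*(-⅐))*46 = (34*(-⅐))*46 = -34/7*46 = -1564/7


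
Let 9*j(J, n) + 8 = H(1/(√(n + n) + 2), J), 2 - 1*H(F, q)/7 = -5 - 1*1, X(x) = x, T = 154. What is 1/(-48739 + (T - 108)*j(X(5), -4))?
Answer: -3/145481 ≈ -2.0621e-5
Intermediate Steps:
H(F, q) = 56 (H(F, q) = 14 - 7*(-5 - 1*1) = 14 - 7*(-5 - 1) = 14 - 7*(-6) = 14 + 42 = 56)
j(J, n) = 16/3 (j(J, n) = -8/9 + (⅑)*56 = -8/9 + 56/9 = 16/3)
1/(-48739 + (T - 108)*j(X(5), -4)) = 1/(-48739 + (154 - 108)*(16/3)) = 1/(-48739 + 46*(16/3)) = 1/(-48739 + 736/3) = 1/(-145481/3) = -3/145481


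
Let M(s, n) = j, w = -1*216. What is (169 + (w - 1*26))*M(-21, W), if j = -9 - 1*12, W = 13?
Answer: 1533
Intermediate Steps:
w = -216
j = -21 (j = -9 - 12 = -21)
M(s, n) = -21
(169 + (w - 1*26))*M(-21, W) = (169 + (-216 - 1*26))*(-21) = (169 + (-216 - 26))*(-21) = (169 - 242)*(-21) = -73*(-21) = 1533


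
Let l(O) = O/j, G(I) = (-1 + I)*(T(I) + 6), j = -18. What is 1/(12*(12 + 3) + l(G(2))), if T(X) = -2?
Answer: 9/1618 ≈ 0.0055624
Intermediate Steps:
G(I) = -4 + 4*I (G(I) = (-1 + I)*(-2 + 6) = (-1 + I)*4 = -4 + 4*I)
l(O) = -O/18 (l(O) = O/(-18) = O*(-1/18) = -O/18)
1/(12*(12 + 3) + l(G(2))) = 1/(12*(12 + 3) - (-4 + 4*2)/18) = 1/(12*15 - (-4 + 8)/18) = 1/(180 - 1/18*4) = 1/(180 - 2/9) = 1/(1618/9) = 9/1618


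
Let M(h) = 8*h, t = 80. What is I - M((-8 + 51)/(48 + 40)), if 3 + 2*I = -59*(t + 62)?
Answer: -92277/22 ≈ -4194.4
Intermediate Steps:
I = -8381/2 (I = -3/2 + (-59*(80 + 62))/2 = -3/2 + (-59*142)/2 = -3/2 + (1/2)*(-8378) = -3/2 - 4189 = -8381/2 ≈ -4190.5)
I - M((-8 + 51)/(48 + 40)) = -8381/2 - 8*(-8 + 51)/(48 + 40) = -8381/2 - 8*43/88 = -8381/2 - 1*43/11 = -8381/2 - 43/11 = -92277/22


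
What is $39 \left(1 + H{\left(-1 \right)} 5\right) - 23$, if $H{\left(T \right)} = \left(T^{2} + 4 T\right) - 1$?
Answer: $-764$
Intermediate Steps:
$H{\left(T \right)} = -1 + T^{2} + 4 T$
$39 \left(1 + H{\left(-1 \right)} 5\right) - 23 = 39 \left(1 + \left(-1 + \left(-1\right)^{2} + 4 \left(-1\right)\right) 5\right) - 23 = 39 \left(1 + \left(-1 + 1 - 4\right) 5\right) + \left(-24 + 1\right) = 39 \left(1 - 20\right) - 23 = 39 \left(-19\right) - 23 = -741 - 23 = -764$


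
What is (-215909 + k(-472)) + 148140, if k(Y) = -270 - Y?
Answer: -67567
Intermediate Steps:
(-215909 + k(-472)) + 148140 = (-215909 + (-270 - 1*(-472))) + 148140 = (-215909 + (-270 + 472)) + 148140 = (-215909 + 202) + 148140 = -215707 + 148140 = -67567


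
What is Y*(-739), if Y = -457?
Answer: 337723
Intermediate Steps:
Y*(-739) = -457*(-739) = 337723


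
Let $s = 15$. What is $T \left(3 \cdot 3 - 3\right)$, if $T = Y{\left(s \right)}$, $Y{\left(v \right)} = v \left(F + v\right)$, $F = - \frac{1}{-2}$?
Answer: $1395$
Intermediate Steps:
$F = \frac{1}{2}$ ($F = \left(-1\right) \left(- \frac{1}{2}\right) = \frac{1}{2} \approx 0.5$)
$Y{\left(v \right)} = v \left(\frac{1}{2} + v\right)$
$T = \frac{465}{2}$ ($T = 15 \left(\frac{1}{2} + 15\right) = 15 \cdot \frac{31}{2} = \frac{465}{2} \approx 232.5$)
$T \left(3 \cdot 3 - 3\right) = \frac{465 \left(3 \cdot 3 - 3\right)}{2} = \frac{465 \left(9 - 3\right)}{2} = \frac{465}{2} \cdot 6 = 1395$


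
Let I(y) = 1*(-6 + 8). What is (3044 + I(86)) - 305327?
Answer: -302281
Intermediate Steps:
I(y) = 2 (I(y) = 1*2 = 2)
(3044 + I(86)) - 305327 = (3044 + 2) - 305327 = 3046 - 305327 = -302281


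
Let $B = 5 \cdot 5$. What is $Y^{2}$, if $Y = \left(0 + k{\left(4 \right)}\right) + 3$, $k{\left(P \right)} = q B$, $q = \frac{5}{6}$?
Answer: $\frac{20449}{36} \approx 568.03$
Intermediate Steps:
$B = 25$
$q = \frac{5}{6}$ ($q = 5 \cdot \frac{1}{6} = \frac{5}{6} \approx 0.83333$)
$k{\left(P \right)} = \frac{125}{6}$ ($k{\left(P \right)} = \frac{5}{6} \cdot 25 = \frac{125}{6}$)
$Y = \frac{143}{6}$ ($Y = \left(0 + \frac{125}{6}\right) + 3 = \frac{125}{6} + 3 = \frac{143}{6} \approx 23.833$)
$Y^{2} = \left(\frac{143}{6}\right)^{2} = \frac{20449}{36}$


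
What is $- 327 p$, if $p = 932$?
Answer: $-304764$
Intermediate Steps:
$- 327 p = \left(-327\right) 932 = -304764$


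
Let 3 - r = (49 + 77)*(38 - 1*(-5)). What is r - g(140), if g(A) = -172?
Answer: -5243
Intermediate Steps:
r = -5415 (r = 3 - (49 + 77)*(38 - 1*(-5)) = 3 - 126*(38 + 5) = 3 - 126*43 = 3 - 1*5418 = 3 - 5418 = -5415)
r - g(140) = -5415 - 1*(-172) = -5415 + 172 = -5243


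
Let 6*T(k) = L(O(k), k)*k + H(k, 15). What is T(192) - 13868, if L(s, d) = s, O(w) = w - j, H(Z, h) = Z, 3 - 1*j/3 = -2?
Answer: -8172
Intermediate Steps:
j = 15 (j = 9 - 3*(-2) = 9 + 6 = 15)
O(w) = -15 + w (O(w) = w - 1*15 = w - 15 = -15 + w)
T(k) = k/6 + k*(-15 + k)/6 (T(k) = ((-15 + k)*k + k)/6 = (k*(-15 + k) + k)/6 = (k + k*(-15 + k))/6 = k/6 + k*(-15 + k)/6)
T(192) - 13868 = (⅙)*192*(-14 + 192) - 13868 = (⅙)*192*178 - 13868 = 5696 - 13868 = -8172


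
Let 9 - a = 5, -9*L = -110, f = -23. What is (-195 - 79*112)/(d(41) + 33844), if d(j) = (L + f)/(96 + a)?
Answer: -8138700/30459503 ≈ -0.26720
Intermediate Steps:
L = 110/9 (L = -1/9*(-110) = 110/9 ≈ 12.222)
a = 4 (a = 9 - 1*5 = 9 - 5 = 4)
d(j) = -97/900 (d(j) = (110/9 - 23)/(96 + 4) = -97/9/100 = -97/9*1/100 = -97/900)
(-195 - 79*112)/(d(41) + 33844) = (-195 - 79*112)/(-97/900 + 33844) = (-195 - 8848)/(30459503/900) = -9043*900/30459503 = -8138700/30459503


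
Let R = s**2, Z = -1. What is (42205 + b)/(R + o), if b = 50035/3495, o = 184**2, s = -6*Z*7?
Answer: 14755651/12449190 ≈ 1.1853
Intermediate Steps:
s = 42 (s = -6*(-1)*7 = 6*7 = 42)
o = 33856
R = 1764 (R = 42**2 = 1764)
b = 10007/699 (b = 50035*(1/3495) = 10007/699 ≈ 14.316)
(42205 + b)/(R + o) = (42205 + 10007/699)/(1764 + 33856) = (29511302/699)/35620 = (29511302/699)*(1/35620) = 14755651/12449190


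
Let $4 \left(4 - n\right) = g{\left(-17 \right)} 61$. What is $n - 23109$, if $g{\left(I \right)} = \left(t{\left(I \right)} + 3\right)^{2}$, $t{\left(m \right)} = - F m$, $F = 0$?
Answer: $- \frac{92969}{4} \approx -23242.0$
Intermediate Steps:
$t{\left(m \right)} = 0$ ($t{\left(m \right)} = \left(-1\right) 0 m = 0 m = 0$)
$g{\left(I \right)} = 9$ ($g{\left(I \right)} = \left(0 + 3\right)^{2} = 3^{2} = 9$)
$n = - \frac{533}{4}$ ($n = 4 - \frac{9 \cdot 61}{4} = 4 - \frac{549}{4} = - \frac{533}{4} \approx -133.25$)
$n - 23109 = - \frac{533}{4} - 23109 = - \frac{92969}{4}$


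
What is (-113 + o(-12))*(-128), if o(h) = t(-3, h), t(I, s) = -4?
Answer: 14976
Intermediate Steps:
o(h) = -4
(-113 + o(-12))*(-128) = (-113 - 4)*(-128) = -117*(-128) = 14976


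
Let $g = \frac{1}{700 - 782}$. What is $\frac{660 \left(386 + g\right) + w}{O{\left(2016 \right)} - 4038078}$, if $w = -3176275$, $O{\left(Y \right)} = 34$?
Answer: $\frac{119782445}{165559804} \approx 0.7235$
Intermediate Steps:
$g = - \frac{1}{82}$ ($g = \frac{1}{700 - 782} = \frac{1}{-82} = - \frac{1}{82} \approx -0.012195$)
$\frac{660 \left(386 + g\right) + w}{O{\left(2016 \right)} - 4038078} = \frac{660 \left(386 - \frac{1}{82}\right) - 3176275}{34 - 4038078} = \frac{660 \cdot \frac{31651}{82} - 3176275}{-4038044} = \left(\frac{10444830}{41} - 3176275\right) \left(- \frac{1}{4038044}\right) = \left(- \frac{119782445}{41}\right) \left(- \frac{1}{4038044}\right) = \frac{119782445}{165559804}$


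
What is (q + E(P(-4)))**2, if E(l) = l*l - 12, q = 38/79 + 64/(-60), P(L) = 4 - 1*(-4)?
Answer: 3711977476/1404225 ≈ 2643.4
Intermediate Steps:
P(L) = 8 (P(L) = 4 + 4 = 8)
q = -694/1185 (q = 38*(1/79) + 64*(-1/60) = 38/79 - 16/15 = -694/1185 ≈ -0.58565)
E(l) = -12 + l**2 (E(l) = l**2 - 12 = -12 + l**2)
(q + E(P(-4)))**2 = (-694/1185 + (-12 + 8**2))**2 = (-694/1185 + (-12 + 64))**2 = (-694/1185 + 52)**2 = (60926/1185)**2 = 3711977476/1404225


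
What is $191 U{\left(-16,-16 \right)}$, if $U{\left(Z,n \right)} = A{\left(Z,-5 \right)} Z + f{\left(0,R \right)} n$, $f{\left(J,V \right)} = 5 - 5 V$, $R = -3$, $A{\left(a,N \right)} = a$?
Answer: $-12224$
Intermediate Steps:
$U{\left(Z,n \right)} = Z^{2} + 20 n$ ($U{\left(Z,n \right)} = Z Z + \left(5 - -15\right) n = Z^{2} + \left(5 + 15\right) n = Z^{2} + 20 n$)
$191 U{\left(-16,-16 \right)} = 191 \left(\left(-16\right)^{2} + 20 \left(-16\right)\right) = 191 \left(256 - 320\right) = 191 \left(-64\right) = -12224$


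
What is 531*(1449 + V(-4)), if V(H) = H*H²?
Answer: 735435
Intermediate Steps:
V(H) = H³
531*(1449 + V(-4)) = 531*(1449 + (-4)³) = 531*(1449 - 64) = 531*1385 = 735435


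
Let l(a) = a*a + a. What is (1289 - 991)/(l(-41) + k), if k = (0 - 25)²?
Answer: 298/2265 ≈ 0.13157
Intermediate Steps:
l(a) = a + a² (l(a) = a² + a = a + a²)
k = 625 (k = (-25)² = 625)
(1289 - 991)/(l(-41) + k) = (1289 - 991)/(-41*(1 - 41) + 625) = 298/(-41*(-40) + 625) = 298/(1640 + 625) = 298/2265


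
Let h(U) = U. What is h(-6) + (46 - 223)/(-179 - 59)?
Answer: -1251/238 ≈ -5.2563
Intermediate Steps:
h(-6) + (46 - 223)/(-179 - 59) = -6 + (46 - 223)/(-179 - 59) = -6 - 177/(-238) = -6 - 177*(-1/238) = -6 + 177/238 = -1251/238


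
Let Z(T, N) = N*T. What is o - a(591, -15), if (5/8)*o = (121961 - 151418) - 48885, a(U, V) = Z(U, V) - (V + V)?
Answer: -582561/5 ≈ -1.1651e+5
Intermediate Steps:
a(U, V) = -2*V + U*V (a(U, V) = V*U - (V + V) = U*V - 2*V = -2*V + U*V)
o = -626736/5 (o = 8*((121961 - 151418) - 48885)/5 = 8*(-29457 - 48885)/5 = (8/5)*(-78342) = -626736/5 ≈ -1.2535e+5)
o - a(591, -15) = -626736/5 - (-15)*(-2 + 591) = -626736/5 - (-15)*589 = -626736/5 - 1*(-8835) = -626736/5 + 8835 = -582561/5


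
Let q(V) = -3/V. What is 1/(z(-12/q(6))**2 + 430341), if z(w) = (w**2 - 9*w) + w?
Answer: 1/577797 ≈ 1.7307e-6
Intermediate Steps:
z(w) = w**2 - 8*w
1/(z(-12/q(6))**2 + 430341) = 1/(((-12/((-3/6)))*(-8 - 12/((-3/6))))**2 + 430341) = 1/(((-12/((-3*1/6)))*(-8 - 12/((-3*1/6))))**2 + 430341) = 1/(((-12/(-1/2))*(-8 - 12/(-1/2)))**2 + 430341) = 1/(((-12*(-2))*(-8 - 12*(-2)))**2 + 430341) = 1/((24*(-8 + 24))**2 + 430341) = 1/((24*16)**2 + 430341) = 1/(384**2 + 430341) = 1/(147456 + 430341) = 1/577797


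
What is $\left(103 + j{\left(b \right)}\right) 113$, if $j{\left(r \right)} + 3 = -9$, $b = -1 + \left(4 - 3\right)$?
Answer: $10283$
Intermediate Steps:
$b = 0$ ($b = -1 + \left(4 - 3\right) = -1 + 1 = 0$)
$j{\left(r \right)} = -12$ ($j{\left(r \right)} = -3 - 9 = -12$)
$\left(103 + j{\left(b \right)}\right) 113 = \left(103 - 12\right) 113 = 91 \cdot 113 = 10283$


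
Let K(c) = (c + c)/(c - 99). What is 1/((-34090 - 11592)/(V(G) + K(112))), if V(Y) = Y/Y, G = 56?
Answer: -237/593866 ≈ -0.00039908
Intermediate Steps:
V(Y) = 1
K(c) = 2*c/(-99 + c) (K(c) = (2*c)/(-99 + c) = 2*c/(-99 + c))
1/((-34090 - 11592)/(V(G) + K(112))) = 1/((-34090 - 11592)/(1 + 2*112/(-99 + 112))) = 1/(-45682/(1 + 2*112/13)) = 1/(-45682/(1 + 2*112*(1/13))) = 1/(-45682/(1 + 224/13)) = 1/(-45682/237/13) = 1/(-45682*13/237) = 1/(-593866/237) = -237/593866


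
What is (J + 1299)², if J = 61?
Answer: 1849600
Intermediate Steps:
(J + 1299)² = (61 + 1299)² = 1360² = 1849600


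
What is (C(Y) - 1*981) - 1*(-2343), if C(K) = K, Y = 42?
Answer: 1404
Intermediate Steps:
(C(Y) - 1*981) - 1*(-2343) = (42 - 1*981) - 1*(-2343) = (42 - 981) + 2343 = -939 + 2343 = 1404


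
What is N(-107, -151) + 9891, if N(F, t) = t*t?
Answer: 32692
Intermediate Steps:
N(F, t) = t²
N(-107, -151) + 9891 = (-151)² + 9891 = 22801 + 9891 = 32692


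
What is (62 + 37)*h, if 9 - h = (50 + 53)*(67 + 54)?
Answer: -1232946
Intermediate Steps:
h = -12454 (h = 9 - (50 + 53)*(67 + 54) = 9 - 103*121 = 9 - 1*12463 = 9 - 12463 = -12454)
(62 + 37)*h = (62 + 37)*(-12454) = 99*(-12454) = -1232946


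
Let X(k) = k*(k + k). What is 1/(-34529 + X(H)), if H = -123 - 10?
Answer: 1/849 ≈ 0.0011779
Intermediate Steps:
H = -133
X(k) = 2*k² (X(k) = k*(2*k) = 2*k²)
1/(-34529 + X(H)) = 1/(-34529 + 2*(-133)²) = 1/(-34529 + 2*17689) = 1/(-34529 + 35378) = 1/849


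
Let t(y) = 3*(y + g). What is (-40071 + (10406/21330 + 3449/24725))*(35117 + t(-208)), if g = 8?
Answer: -72942993042318091/52738425 ≈ -1.3831e+9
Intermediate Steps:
t(y) = 24 + 3*y (t(y) = 3*(y + 8) = 3*(8 + y) = 24 + 3*y)
(-40071 + (10406/21330 + 3449/24725))*(35117 + t(-208)) = (-40071 + (10406/21330 + 3449/24725))*(35117 + (24 + 3*(-208))) = (-40071 + (10406*(1/21330) + 3449*(1/24725)))*(35117 + (24 - 624)) = (-40071 + (5203/10665 + 3449/24725))*(35117 - 600) = (-40071 + 33085552/52738425)*34517 = -2113248342623/52738425*34517 = -72942993042318091/52738425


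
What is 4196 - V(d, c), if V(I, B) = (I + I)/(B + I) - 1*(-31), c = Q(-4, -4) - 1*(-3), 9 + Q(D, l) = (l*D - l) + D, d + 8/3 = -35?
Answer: 345469/83 ≈ 4162.3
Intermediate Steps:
d = -113/3 (d = -8/3 - 35 = -113/3 ≈ -37.667)
Q(D, l) = -9 + D - l + D*l (Q(D, l) = -9 + ((l*D - l) + D) = -9 + ((D*l - l) + D) = -9 + ((-l + D*l) + D) = -9 + (D - l + D*l) = -9 + D - l + D*l)
c = 10 (c = (-9 - 4 - 1*(-4) - 4*(-4)) - 1*(-3) = (-9 - 4 + 4 + 16) + 3 = 7 + 3 = 10)
V(I, B) = 31 + 2*I/(B + I) (V(I, B) = (2*I)/(B + I) + 31 = 2*I/(B + I) + 31 = 31 + 2*I/(B + I))
4196 - V(d, c) = 4196 - (31*10 + 33*(-113/3))/(10 - 113/3) = 4196 - (310 - 1243)/(-83/3) = 4196 - (-3)*(-933)/83 = 4196 - 1*2799/83 = 4196 - 2799/83 = 345469/83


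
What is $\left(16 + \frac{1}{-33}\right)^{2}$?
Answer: $\frac{277729}{1089} \approx 255.03$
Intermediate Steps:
$\left(16 + \frac{1}{-33}\right)^{2} = \left(16 - \frac{1}{33}\right)^{2} = \left(\frac{527}{33}\right)^{2} = \frac{277729}{1089}$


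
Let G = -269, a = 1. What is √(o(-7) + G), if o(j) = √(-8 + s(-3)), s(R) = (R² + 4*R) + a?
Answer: √(-269 + I*√10) ≈ 0.0964 + 16.401*I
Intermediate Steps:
s(R) = 1 + R² + 4*R (s(R) = (R² + 4*R) + 1 = 1 + R² + 4*R)
o(j) = I*√10 (o(j) = √(-8 + (1 + (-3)² + 4*(-3))) = √(-8 + (1 + 9 - 12)) = √(-8 - 2) = √(-10) = I*√10)
√(o(-7) + G) = √(I*√10 - 269) = √(-269 + I*√10)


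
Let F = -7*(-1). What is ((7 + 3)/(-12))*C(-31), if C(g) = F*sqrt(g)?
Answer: -35*I*sqrt(31)/6 ≈ -32.479*I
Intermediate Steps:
F = 7
C(g) = 7*sqrt(g)
((7 + 3)/(-12))*C(-31) = ((7 + 3)/(-12))*(7*sqrt(-31)) = (10*(-1/12))*(7*(I*sqrt(31))) = -35*I*sqrt(31)/6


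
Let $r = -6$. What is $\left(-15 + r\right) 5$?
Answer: $-105$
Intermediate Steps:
$\left(-15 + r\right) 5 = \left(-15 - 6\right) 5 = \left(-21\right) 5 = -105$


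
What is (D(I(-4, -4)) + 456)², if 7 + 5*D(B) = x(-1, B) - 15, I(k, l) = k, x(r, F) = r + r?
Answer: 5089536/25 ≈ 2.0358e+5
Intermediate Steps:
x(r, F) = 2*r
D(B) = -24/5 (D(B) = -7/5 + (2*(-1) - 15)/5 = -7/5 + (-2 - 15)/5 = -7/5 + (⅕)*(-17) = -7/5 - 17/5 = -24/5)
(D(I(-4, -4)) + 456)² = (-24/5 + 456)² = (2256/5)² = 5089536/25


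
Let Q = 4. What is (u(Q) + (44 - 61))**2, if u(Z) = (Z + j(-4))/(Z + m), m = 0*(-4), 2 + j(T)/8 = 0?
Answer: 400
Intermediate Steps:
j(T) = -16 (j(T) = -16 + 8*0 = -16 + 0 = -16)
m = 0
u(Z) = (-16 + Z)/Z (u(Z) = (Z - 16)/(Z + 0) = (-16 + Z)/Z)
(u(Q) + (44 - 61))**2 = ((-16 + 4)/4 + (44 - 61))**2 = ((1/4)*(-12) - 17)**2 = (-3 - 17)**2 = (-20)**2 = 400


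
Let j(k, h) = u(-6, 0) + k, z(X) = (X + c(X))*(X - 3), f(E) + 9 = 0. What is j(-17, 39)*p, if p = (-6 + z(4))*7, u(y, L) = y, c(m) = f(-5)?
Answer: 1771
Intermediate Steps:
f(E) = -9 (f(E) = -9 + 0 = -9)
c(m) = -9
z(X) = (-9 + X)*(-3 + X) (z(X) = (X - 9)*(X - 3) = (-9 + X)*(-3 + X))
j(k, h) = -6 + k
p = -77 (p = (-6 + (27 + 4² - 12*4))*7 = (-6 + (27 + 16 - 48))*7 = (-6 - 5)*7 = -11*7 = -77)
j(-17, 39)*p = (-6 - 17)*(-77) = -23*(-77) = 1771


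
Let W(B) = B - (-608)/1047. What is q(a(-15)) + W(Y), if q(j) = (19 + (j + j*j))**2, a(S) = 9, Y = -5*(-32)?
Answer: 12607535/1047 ≈ 12042.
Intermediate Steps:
Y = 160
W(B) = 608/1047 + B (W(B) = B - (-608)/1047 = B - 1*(-608/1047) = B + 608/1047 = 608/1047 + B)
q(j) = (19 + j + j**2)**2 (q(j) = (19 + (j + j**2))**2 = (19 + j + j**2)**2)
q(a(-15)) + W(Y) = (19 + 9 + 9**2)**2 + (608/1047 + 160) = (19 + 9 + 81)**2 + 168128/1047 = 109**2 + 168128/1047 = 11881 + 168128/1047 = 12607535/1047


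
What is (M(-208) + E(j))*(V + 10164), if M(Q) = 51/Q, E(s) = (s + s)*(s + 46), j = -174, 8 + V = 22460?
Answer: 37773816777/26 ≈ 1.4528e+9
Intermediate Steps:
V = 22452 (V = -8 + 22460 = 22452)
E(s) = 2*s*(46 + s) (E(s) = (2*s)*(46 + s) = 2*s*(46 + s))
(M(-208) + E(j))*(V + 10164) = (51/(-208) + 2*(-174)*(46 - 174))*(22452 + 10164) = (51*(-1/208) + 2*(-174)*(-128))*32616 = (-51/208 + 44544)*32616 = (9265101/208)*32616 = 37773816777/26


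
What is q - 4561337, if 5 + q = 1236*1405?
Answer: -2824762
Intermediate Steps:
q = 1736575 (q = -5 + 1236*1405 = -5 + 1736580 = 1736575)
q - 4561337 = 1736575 - 4561337 = -2824762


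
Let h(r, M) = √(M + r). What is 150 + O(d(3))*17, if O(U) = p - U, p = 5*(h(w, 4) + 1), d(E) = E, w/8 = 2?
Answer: 184 + 170*√5 ≈ 564.13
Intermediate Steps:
w = 16 (w = 8*2 = 16)
p = 5 + 10*√5 (p = 5*(√(4 + 16) + 1) = 5*(√20 + 1) = 5*(2*√5 + 1) = 5*(1 + 2*√5) = 5 + 10*√5 ≈ 27.361)
O(U) = 5 - U + 10*√5 (O(U) = (5 + 10*√5) - U = 5 - U + 10*√5)
150 + O(d(3))*17 = 150 + (5 - 1*3 + 10*√5)*17 = 150 + (5 - 3 + 10*√5)*17 = 150 + (2 + 10*√5)*17 = 150 + (34 + 170*√5) = 184 + 170*√5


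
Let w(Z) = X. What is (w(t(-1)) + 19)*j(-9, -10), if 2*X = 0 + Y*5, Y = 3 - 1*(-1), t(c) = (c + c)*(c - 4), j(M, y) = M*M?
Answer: 2349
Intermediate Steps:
j(M, y) = M**2
t(c) = 2*c*(-4 + c) (t(c) = (2*c)*(-4 + c) = 2*c*(-4 + c))
Y = 4 (Y = 3 + 1 = 4)
X = 10 (X = (0 + 4*5)/2 = (0 + 20)/2 = (1/2)*20 = 10)
w(Z) = 10
(w(t(-1)) + 19)*j(-9, -10) = (10 + 19)*(-9)**2 = 29*81 = 2349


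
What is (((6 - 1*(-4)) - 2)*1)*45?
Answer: 360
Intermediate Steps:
(((6 - 1*(-4)) - 2)*1)*45 = (((6 + 4) - 2)*1)*45 = ((10 - 2)*1)*45 = (8*1)*45 = 8*45 = 360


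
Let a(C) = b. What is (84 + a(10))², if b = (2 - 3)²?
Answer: 7225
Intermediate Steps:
b = 1 (b = (-1)² = 1)
a(C) = 1
(84 + a(10))² = (84 + 1)² = 85² = 7225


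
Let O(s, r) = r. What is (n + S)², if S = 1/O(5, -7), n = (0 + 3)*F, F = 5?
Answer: 10816/49 ≈ 220.73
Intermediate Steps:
n = 15 (n = (0 + 3)*5 = 3*5 = 15)
S = -⅐ (S = 1/(-7) = -⅐ ≈ -0.14286)
(n + S)² = (15 - ⅐)² = (104/7)² = 10816/49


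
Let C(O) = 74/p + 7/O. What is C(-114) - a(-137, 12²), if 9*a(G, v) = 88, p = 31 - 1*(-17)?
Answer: -11351/1368 ≈ -8.2975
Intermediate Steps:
p = 48 (p = 31 + 17 = 48)
a(G, v) = 88/9 (a(G, v) = (⅑)*88 = 88/9)
C(O) = 37/24 + 7/O (C(O) = 74/48 + 7/O = 74*(1/48) + 7/O = 37/24 + 7/O)
C(-114) - a(-137, 12²) = (37/24 + 7/(-114)) - 1*88/9 = (37/24 + 7*(-1/114)) - 88/9 = (37/24 - 7/114) - 88/9 = 225/152 - 88/9 = -11351/1368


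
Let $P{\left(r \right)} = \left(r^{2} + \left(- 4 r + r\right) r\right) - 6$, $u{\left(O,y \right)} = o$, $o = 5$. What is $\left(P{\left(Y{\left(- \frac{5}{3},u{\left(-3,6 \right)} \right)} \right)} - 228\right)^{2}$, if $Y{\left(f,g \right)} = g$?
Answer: $80656$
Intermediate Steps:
$u{\left(O,y \right)} = 5$
$P{\left(r \right)} = -6 - 2 r^{2}$ ($P{\left(r \right)} = \left(r^{2} + - 3 r r\right) - 6 = \left(r^{2} - 3 r^{2}\right) - 6 = - 2 r^{2} - 6 = -6 - 2 r^{2}$)
$\left(P{\left(Y{\left(- \frac{5}{3},u{\left(-3,6 \right)} \right)} \right)} - 228\right)^{2} = \left(\left(-6 - 2 \cdot 5^{2}\right) - 228\right)^{2} = \left(\left(-6 - 50\right) - 228\right)^{2} = \left(-56 - 228\right)^{2} = \left(-284\right)^{2} = 80656$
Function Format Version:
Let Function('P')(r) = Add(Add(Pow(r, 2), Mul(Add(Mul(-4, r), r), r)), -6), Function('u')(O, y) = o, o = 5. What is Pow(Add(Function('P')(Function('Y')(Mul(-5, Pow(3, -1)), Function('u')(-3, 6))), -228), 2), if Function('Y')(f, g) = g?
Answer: 80656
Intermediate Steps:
Function('u')(O, y) = 5
Function('P')(r) = Add(-6, Mul(-2, Pow(r, 2))) (Function('P')(r) = Add(Add(Pow(r, 2), Mul(Mul(-3, r), r)), -6) = Add(Add(Pow(r, 2), Mul(-3, Pow(r, 2))), -6) = Add(Mul(-2, Pow(r, 2)), -6) = Add(-6, Mul(-2, Pow(r, 2))))
Pow(Add(Function('P')(Function('Y')(Mul(-5, Pow(3, -1)), Function('u')(-3, 6))), -228), 2) = Pow(Add(Add(-6, Mul(-2, Pow(5, 2))), -228), 2) = Pow(Add(Add(-6, Mul(-2, 25)), -228), 2) = Pow(Add(Add(-6, -50), -228), 2) = Pow(Add(-56, -228), 2) = Pow(-284, 2) = 80656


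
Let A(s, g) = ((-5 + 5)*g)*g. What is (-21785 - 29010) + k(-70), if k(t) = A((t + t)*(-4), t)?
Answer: -50795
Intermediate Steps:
A(s, g) = 0 (A(s, g) = (0*g)*g = 0*g = 0)
k(t) = 0
(-21785 - 29010) + k(-70) = (-21785 - 29010) + 0 = -50795 + 0 = -50795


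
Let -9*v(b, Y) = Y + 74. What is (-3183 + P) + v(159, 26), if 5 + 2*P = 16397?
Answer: 45017/9 ≈ 5001.9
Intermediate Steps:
P = 8196 (P = -5/2 + (½)*16397 = -5/2 + 16397/2 = 8196)
v(b, Y) = -74/9 - Y/9 (v(b, Y) = -(Y + 74)/9 = -(74 + Y)/9 = -74/9 - Y/9)
(-3183 + P) + v(159, 26) = (-3183 + 8196) + (-74/9 - ⅑*26) = 5013 + (-74/9 - 26/9) = 5013 - 100/9 = 45017/9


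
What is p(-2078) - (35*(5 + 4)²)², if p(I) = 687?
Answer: -8036538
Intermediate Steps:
p(-2078) - (35*(5 + 4)²)² = 687 - (35*(5 + 4)²)² = 687 - (35*9²)² = 687 - (35*81)² = 687 - 1*2835² = 687 - 1*8037225 = 687 - 8037225 = -8036538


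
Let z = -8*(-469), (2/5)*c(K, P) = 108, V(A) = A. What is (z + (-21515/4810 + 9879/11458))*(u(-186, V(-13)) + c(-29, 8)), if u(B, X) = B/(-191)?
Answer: 41123108032848/40486843 ≈ 1.0157e+6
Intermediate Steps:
u(B, X) = -B/191 (u(B, X) = B*(-1/191) = -B/191)
c(K, P) = 270 (c(K, P) = (5/2)*108 = 270)
z = 3752
(z + (-21515/4810 + 9879/11458))*(u(-186, V(-13)) + c(-29, 8)) = (3752 + (-21515/4810 + 9879/11458))*(-1/191*(-186) + 270) = (3752 + (-21515*1/4810 + 9879*(1/11458)))*(186/191 + 270) = (3752 + (-331/74 + 9879/11458))*(51756/191) = (3752 - 765388/211973)*(51756/191) = (794557308/211973)*(51756/191) = 41123108032848/40486843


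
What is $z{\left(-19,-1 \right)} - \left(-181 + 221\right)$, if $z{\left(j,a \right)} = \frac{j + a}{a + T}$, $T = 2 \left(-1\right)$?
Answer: $- \frac{100}{3} \approx -33.333$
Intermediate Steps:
$T = -2$
$z{\left(j,a \right)} = \frac{a + j}{-2 + a}$ ($z{\left(j,a \right)} = \frac{j + a}{a - 2} = \frac{a + j}{-2 + a}$)
$z{\left(-19,-1 \right)} - \left(-181 + 221\right) = \frac{-1 - 19}{-2 - 1} - \left(-181 + 221\right) = \frac{1}{-3} \left(-20\right) - 40 = \left(- \frac{1}{3}\right) \left(-20\right) - 40 = \frac{20}{3} - 40 = - \frac{100}{3}$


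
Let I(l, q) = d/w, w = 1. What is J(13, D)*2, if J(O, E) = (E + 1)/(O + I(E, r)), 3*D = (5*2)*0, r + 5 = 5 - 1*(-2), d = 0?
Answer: 2/13 ≈ 0.15385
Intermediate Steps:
r = 2 (r = -5 + (5 - 1*(-2)) = -5 + (5 + 2) = -5 + 7 = 2)
I(l, q) = 0 (I(l, q) = 0/1 = 0*1 = 0)
D = 0 (D = ((5*2)*0)/3 = (10*0)/3 = (⅓)*0 = 0)
J(O, E) = (1 + E)/O (J(O, E) = (E + 1)/(O + 0) = (1 + E)/O)
J(13, D)*2 = ((1 + 0)/13)*2 = ((1/13)*1)*2 = (1/13)*2 = 2/13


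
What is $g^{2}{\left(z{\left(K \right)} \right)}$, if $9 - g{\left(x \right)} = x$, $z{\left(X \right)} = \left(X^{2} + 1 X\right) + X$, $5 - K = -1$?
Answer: $1521$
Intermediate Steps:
$K = 6$ ($K = 5 - -1 = 5 + 1 = 6$)
$z{\left(X \right)} = X^{2} + 2 X$ ($z{\left(X \right)} = \left(X^{2} + X\right) + X = \left(X + X^{2}\right) + X = X^{2} + 2 X$)
$g{\left(x \right)} = 9 - x$
$g^{2}{\left(z{\left(K \right)} \right)} = \left(9 - 6 \left(2 + 6\right)\right)^{2} = \left(9 - 6 \cdot 8\right)^{2} = \left(9 - 48\right)^{2} = \left(-39\right)^{2} = 1521$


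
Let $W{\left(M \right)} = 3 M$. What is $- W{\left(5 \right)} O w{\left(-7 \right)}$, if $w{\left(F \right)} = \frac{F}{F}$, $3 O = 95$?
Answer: $-475$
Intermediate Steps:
$O = \frac{95}{3}$ ($O = \frac{1}{3} \cdot 95 = \frac{95}{3} \approx 31.667$)
$w{\left(F \right)} = 1$
$- W{\left(5 \right)} O w{\left(-7 \right)} = - 3 \cdot 5 \cdot \frac{95}{3} \cdot 1 = - 15 \cdot \frac{95}{3} \cdot 1 = - 475 \cdot 1 = \left(-1\right) 475 = -475$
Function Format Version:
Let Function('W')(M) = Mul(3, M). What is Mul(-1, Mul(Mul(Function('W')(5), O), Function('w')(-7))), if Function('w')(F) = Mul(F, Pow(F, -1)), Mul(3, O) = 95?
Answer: -475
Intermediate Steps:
O = Rational(95, 3) (O = Mul(Rational(1, 3), 95) = Rational(95, 3) ≈ 31.667)
Function('w')(F) = 1
Mul(-1, Mul(Mul(Function('W')(5), O), Function('w')(-7))) = Mul(-1, Mul(Mul(Mul(3, 5), Rational(95, 3)), 1)) = Mul(-1, Mul(Mul(15, Rational(95, 3)), 1)) = Mul(-1, Mul(475, 1)) = Mul(-1, 475) = -475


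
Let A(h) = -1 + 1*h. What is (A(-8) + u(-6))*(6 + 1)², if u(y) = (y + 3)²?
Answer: 0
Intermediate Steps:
u(y) = (3 + y)²
A(h) = -1 + h
(A(-8) + u(-6))*(6 + 1)² = ((-1 - 8) + (3 - 6)²)*(6 + 1)² = (-9 + (-3)²)*7² = (-9 + 9)*49 = 0*49 = 0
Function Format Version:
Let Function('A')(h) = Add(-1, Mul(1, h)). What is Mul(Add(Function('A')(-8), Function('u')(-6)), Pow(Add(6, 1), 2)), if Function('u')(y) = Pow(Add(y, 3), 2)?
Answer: 0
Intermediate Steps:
Function('u')(y) = Pow(Add(3, y), 2)
Function('A')(h) = Add(-1, h)
Mul(Add(Function('A')(-8), Function('u')(-6)), Pow(Add(6, 1), 2)) = Mul(Add(Add(-1, -8), Pow(Add(3, -6), 2)), Pow(Add(6, 1), 2)) = Mul(Add(-9, Pow(-3, 2)), Pow(7, 2)) = Mul(Add(-9, 9), 49) = Mul(0, 49) = 0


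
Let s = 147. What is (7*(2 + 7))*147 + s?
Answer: 9408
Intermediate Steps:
(7*(2 + 7))*147 + s = (7*(2 + 7))*147 + 147 = (7*9)*147 + 147 = 63*147 + 147 = 9261 + 147 = 9408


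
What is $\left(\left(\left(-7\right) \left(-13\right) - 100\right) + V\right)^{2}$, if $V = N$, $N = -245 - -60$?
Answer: $37636$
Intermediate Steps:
$N = -185$ ($N = -245 + 60 = -185$)
$V = -185$
$\left(\left(\left(-7\right) \left(-13\right) - 100\right) + V\right)^{2} = \left(\left(\left(-7\right) \left(-13\right) - 100\right) - 185\right)^{2} = \left(\left(91 - 100\right) - 185\right)^{2} = \left(-9 - 185\right)^{2} = \left(-194\right)^{2} = 37636$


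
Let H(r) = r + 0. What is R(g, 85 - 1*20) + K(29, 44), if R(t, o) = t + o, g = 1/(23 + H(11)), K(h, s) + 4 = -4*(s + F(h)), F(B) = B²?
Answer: -118285/34 ≈ -3479.0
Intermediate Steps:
H(r) = r
K(h, s) = -4 - 4*s - 4*h² (K(h, s) = -4 - 4*(s + h²) = -4 + (-4*s - 4*h²) = -4 - 4*s - 4*h²)
g = 1/34 (g = 1/(23 + 11) = 1/34 ≈ 0.029412)
R(t, o) = o + t
R(g, 85 - 1*20) + K(29, 44) = ((85 - 1*20) + 1/34) + (-4 - 4*44 - 4*29²) = ((85 - 20) + 1/34) + (-4 - 176 - 4*841) = (65 + 1/34) + (-4 - 176 - 3364) = 2211/34 - 3544 = -118285/34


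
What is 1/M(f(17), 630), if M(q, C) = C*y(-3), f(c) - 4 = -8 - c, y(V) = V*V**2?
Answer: -1/17010 ≈ -5.8789e-5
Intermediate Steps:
y(V) = V**3
f(c) = -4 - c (f(c) = 4 + (-8 - c) = -4 - c)
M(q, C) = -27*C (M(q, C) = C*(-3)**3 = C*(-27) = -27*C)
1/M(f(17), 630) = 1/(-27*630) = 1/(-17010) = -1/17010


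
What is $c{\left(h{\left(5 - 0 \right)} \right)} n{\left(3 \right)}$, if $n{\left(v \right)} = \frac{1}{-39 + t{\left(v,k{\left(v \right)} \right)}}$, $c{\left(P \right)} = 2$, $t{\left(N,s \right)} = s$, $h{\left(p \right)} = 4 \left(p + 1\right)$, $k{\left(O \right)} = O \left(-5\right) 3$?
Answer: $- \frac{1}{42} \approx -0.02381$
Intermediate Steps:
$k{\left(O \right)} = - 15 O$ ($k{\left(O \right)} = - 5 O 3 = - 15 O$)
$h{\left(p \right)} = 4 + 4 p$ ($h{\left(p \right)} = 4 \left(1 + p\right) = 4 + 4 p$)
$n{\left(v \right)} = \frac{1}{-39 - 15 v}$
$c{\left(h{\left(5 - 0 \right)} \right)} n{\left(3 \right)} = 2 \left(- \frac{1}{39 + 15 \cdot 3}\right) = 2 \left(- \frac{1}{39 + 45}\right) = 2 \left(- \frac{1}{84}\right) = - \frac{1}{42}$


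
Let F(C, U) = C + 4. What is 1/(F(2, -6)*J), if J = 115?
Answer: 1/690 ≈ 0.0014493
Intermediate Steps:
F(C, U) = 4 + C
1/(F(2, -6)*J) = 1/((4 + 2)*115) = 1/(6*115) = 1/690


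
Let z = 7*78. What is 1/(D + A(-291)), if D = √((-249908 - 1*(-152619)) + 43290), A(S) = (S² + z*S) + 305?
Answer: -73900/5461263999 - I*√53999/5461263999 ≈ -1.3532e-5 - 4.255e-8*I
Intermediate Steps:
z = 546
A(S) = 305 + S² + 546*S (A(S) = (S² + 546*S) + 305 = 305 + S² + 546*S)
D = I*√53999 (D = √((-249908 + 152619) + 43290) = √(-97289 + 43290) = √(-53999) = I*√53999 ≈ 232.38*I)
1/(D + A(-291)) = 1/(I*√53999 + (305 + (-291)² + 546*(-291))) = 1/(I*√53999 + (305 + 84681 - 158886)) = 1/(I*√53999 - 73900) = 1/(-73900 + I*√53999)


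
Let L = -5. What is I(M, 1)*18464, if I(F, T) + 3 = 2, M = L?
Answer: -18464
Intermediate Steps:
M = -5
I(F, T) = -1 (I(F, T) = -3 + 2 = -1)
I(M, 1)*18464 = -1*18464 = -18464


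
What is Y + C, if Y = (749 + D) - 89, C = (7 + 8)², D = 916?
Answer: 1801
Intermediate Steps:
C = 225 (C = 15² = 225)
Y = 1576 (Y = (749 + 916) - 89 = 1665 - 89 = 1576)
Y + C = 1576 + 225 = 1801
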